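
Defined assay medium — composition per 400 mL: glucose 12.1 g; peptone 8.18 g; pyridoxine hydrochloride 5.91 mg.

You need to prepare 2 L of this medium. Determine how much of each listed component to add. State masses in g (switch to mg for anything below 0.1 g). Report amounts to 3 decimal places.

glucose 60.500 g; peptone 40.900 g; pyridoxine hydrochloride 29.550 mg

Scale factor = 2000 mL / 400 mL = 5.
glucose: 12.1 g × (2000 mL / 400 mL) = 60.500 g
peptone: 8.18 g × (2000 mL / 400 mL) = 40.900 g
pyridoxine hydrochloride: 5.91 mg × (2000 mL / 400 mL) = 29.550 mg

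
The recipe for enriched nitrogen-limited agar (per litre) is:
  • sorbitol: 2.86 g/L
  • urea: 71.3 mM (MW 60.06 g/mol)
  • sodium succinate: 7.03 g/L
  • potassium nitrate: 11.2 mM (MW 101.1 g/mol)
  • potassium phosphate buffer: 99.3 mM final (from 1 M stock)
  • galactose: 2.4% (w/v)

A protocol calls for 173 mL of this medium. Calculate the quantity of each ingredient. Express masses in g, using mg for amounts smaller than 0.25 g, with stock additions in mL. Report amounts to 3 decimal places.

Scale factor relative to 1 L: 0.173.
sorbitol: 2.86 g/L × 0.173 L = 0.495 g
urea: 71.3 mmol/L × 60.06 g/mol × 0.173 L ÷ 1000 = 0.741 g
sodium succinate: 7.03 g/L × 0.173 L = 1.216 g
potassium nitrate: 11.2 mmol/L × 101.1 mg/mmol × 0.173 L = 195.891 mg
potassium phosphate buffer: V = C2·V2/C1 = 99.3 mM × 173 mL ÷ 1000 mM = 17.179 mL
galactose: 2.4% w/v = 24 g/L → 24 × 0.173 L = 4.152 g

sorbitol 0.495 g; urea 0.741 g; sodium succinate 1.216 g; potassium nitrate 195.891 mg; potassium phosphate buffer 17.179 mL; galactose 4.152 g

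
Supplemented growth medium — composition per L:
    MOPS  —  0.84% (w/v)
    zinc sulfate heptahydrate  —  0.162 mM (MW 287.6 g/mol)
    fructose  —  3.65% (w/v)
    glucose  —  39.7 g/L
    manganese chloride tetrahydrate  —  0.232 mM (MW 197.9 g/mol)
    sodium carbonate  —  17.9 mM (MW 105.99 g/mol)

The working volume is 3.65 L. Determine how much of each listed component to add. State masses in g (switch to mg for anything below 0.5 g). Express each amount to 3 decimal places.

MOPS 30.660 g; zinc sulfate heptahydrate 170.058 mg; fructose 133.225 g; glucose 144.905 g; manganese chloride tetrahydrate 167.582 mg; sodium carbonate 6.925 g

Scale factor relative to 1 L: 3.65.
MOPS: 0.84 g per 100 mL × 3650 mL ÷ 100 = 30.660 g
zinc sulfate heptahydrate: 0.162 mmol/L × 287.6 mg/mmol × 3.65 L = 170.058 mg
fructose: 3.65% w/v = 36.5 g/L → 36.5 × 3.65 L = 133.225 g
glucose: 39.7 g/L × 3.65 L = 144.905 g
manganese chloride tetrahydrate: 0.232 mmol/L × 197.9 mg/mmol × 3.65 L = 167.582 mg
sodium carbonate: 17.9 mmol/L × 105.99 g/mol × 3.65 L ÷ 1000 = 6.925 g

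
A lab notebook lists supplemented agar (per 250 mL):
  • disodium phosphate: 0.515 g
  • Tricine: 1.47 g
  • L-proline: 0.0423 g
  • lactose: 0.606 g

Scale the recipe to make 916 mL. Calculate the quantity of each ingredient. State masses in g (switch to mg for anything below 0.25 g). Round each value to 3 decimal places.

Ratio of target to recipe volume: 916 / 250 = 3.664.
disodium phosphate: 0.515 g × (916 mL / 250 mL) = 1.887 g
Tricine: 1.47 g × (916 mL / 250 mL) = 5.386 g
L-proline: 0.0423 g × (916 mL / 250 mL) = 0.154987 g = 154.987 mg
lactose: 0.606 g × (916 mL / 250 mL) = 2.220 g

disodium phosphate 1.887 g; Tricine 5.386 g; L-proline 154.987 mg; lactose 2.220 g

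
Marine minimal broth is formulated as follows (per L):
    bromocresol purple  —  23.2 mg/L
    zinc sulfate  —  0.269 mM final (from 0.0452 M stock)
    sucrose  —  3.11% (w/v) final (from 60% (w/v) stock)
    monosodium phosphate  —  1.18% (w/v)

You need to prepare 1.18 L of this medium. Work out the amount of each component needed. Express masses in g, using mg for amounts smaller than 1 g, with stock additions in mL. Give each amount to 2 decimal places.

Working volume: 1.18 L.
bromocresol purple: 23.2 mg/L × 1.18 L = 27.38 mg
zinc sulfate: dilute stock: 0.269 mM × 1180 mL ÷ 45.2 mM = 7.02 mL
sucrose: C1V1 = C2V2 → 3.11% ÷ 60% × 1180 mL = 61.16 mL
monosodium phosphate: 1.18 g per 100 mL × 1180 mL ÷ 100 = 13.92 g

bromocresol purple 27.38 mg; zinc sulfate 7.02 mL; sucrose 61.16 mL; monosodium phosphate 13.92 g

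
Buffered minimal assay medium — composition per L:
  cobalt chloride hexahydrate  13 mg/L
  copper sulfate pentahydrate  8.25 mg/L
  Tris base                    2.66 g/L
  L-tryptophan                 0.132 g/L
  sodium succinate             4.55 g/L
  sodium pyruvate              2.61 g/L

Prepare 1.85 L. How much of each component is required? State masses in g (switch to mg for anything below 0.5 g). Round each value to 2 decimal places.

Scale factor relative to 1 L: 1.85.
cobalt chloride hexahydrate: 13 mg/L × 1.85 L = 24.05 mg
copper sulfate pentahydrate: 8.25 mg/L × 1.85 L = 15.26 mg
Tris base: 2.66 g/L × 1.85 L = 4.92 g
L-tryptophan: 0.132 g/L × 1.85 L = 0.2442 g = 244.20 mg
sodium succinate: 4.55 g/L × 1.85 L = 8.42 g
sodium pyruvate: 2.61 g/L × 1.85 L = 4.83 g

cobalt chloride hexahydrate 24.05 mg; copper sulfate pentahydrate 15.26 mg; Tris base 4.92 g; L-tryptophan 244.20 mg; sodium succinate 8.42 g; sodium pyruvate 4.83 g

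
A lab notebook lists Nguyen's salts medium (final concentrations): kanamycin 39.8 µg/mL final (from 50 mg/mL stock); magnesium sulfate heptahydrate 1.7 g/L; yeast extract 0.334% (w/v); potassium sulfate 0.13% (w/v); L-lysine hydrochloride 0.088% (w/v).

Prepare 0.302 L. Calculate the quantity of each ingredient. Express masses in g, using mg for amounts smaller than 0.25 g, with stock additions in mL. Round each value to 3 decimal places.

Working volume: 0.302 L.
kanamycin: dilute stock: 39.8 µg/mL × 302 mL ÷ 50000 µg/mL = 0.240 mL
magnesium sulfate heptahydrate: 1.7 g/L × 0.302 L = 0.513 g
yeast extract: 0.334 g per 100 mL × 302 mL ÷ 100 = 1.009 g
potassium sulfate: 0.13 g per 100 mL × 302 mL ÷ 100 = 0.393 g
L-lysine hydrochloride: 0.088% w/v = 0.88 g/L → 0.88 × 0.302 L = 0.266 g

kanamycin 0.240 mL; magnesium sulfate heptahydrate 0.513 g; yeast extract 1.009 g; potassium sulfate 0.393 g; L-lysine hydrochloride 0.266 g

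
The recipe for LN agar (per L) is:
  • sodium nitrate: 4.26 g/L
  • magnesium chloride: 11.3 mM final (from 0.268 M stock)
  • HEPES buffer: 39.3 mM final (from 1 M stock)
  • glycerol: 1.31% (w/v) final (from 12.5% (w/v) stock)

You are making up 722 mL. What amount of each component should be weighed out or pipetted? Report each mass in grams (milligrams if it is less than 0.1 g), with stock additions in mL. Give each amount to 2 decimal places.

sodium nitrate 3.08 g; magnesium chloride 30.44 mL; HEPES buffer 28.37 mL; glycerol 75.67 mL

Target volume = 722 mL = 0.722 L.
sodium nitrate: 4.26 g/L × 0.722 L = 3.08 g
magnesium chloride: C1V1 = C2V2 → 11.3 mM × 722 mL ÷ 268 mM = 30.44 mL
HEPES buffer: C1V1 = C2V2 → 39.3 mM × 722 mL ÷ 1000 mM = 28.37 mL
glycerol: C1V1 = C2V2 → 1.31% ÷ 12.5% × 722 mL = 75.67 mL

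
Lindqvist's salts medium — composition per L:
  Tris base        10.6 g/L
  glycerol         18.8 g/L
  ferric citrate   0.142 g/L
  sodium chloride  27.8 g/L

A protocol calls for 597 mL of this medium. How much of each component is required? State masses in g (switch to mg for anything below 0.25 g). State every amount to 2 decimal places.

Scale factor relative to 1 L: 0.597.
Tris base: 10.6 g/L × 0.597 L = 6.33 g
glycerol: 18.8 g/L × 0.597 L = 11.22 g
ferric citrate: 0.142 g/L × 0.597 L = 0.084774 g = 84.77 mg
sodium chloride: 27.8 g/L × 0.597 L = 16.60 g

Tris base 6.33 g; glycerol 11.22 g; ferric citrate 84.77 mg; sodium chloride 16.60 g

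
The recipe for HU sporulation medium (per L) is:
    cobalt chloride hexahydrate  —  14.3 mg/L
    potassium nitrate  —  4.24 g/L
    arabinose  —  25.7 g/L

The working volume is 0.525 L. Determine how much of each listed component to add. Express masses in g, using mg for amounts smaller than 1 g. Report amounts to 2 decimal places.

cobalt chloride hexahydrate 7.51 mg; potassium nitrate 2.23 g; arabinose 13.49 g

Scale factor relative to 1 L: 0.525.
cobalt chloride hexahydrate: 14.3 mg/L × 0.525 L = 7.51 mg
potassium nitrate: 4.24 g/L × 0.525 L = 2.23 g
arabinose: 25.7 g/L × 0.525 L = 13.49 g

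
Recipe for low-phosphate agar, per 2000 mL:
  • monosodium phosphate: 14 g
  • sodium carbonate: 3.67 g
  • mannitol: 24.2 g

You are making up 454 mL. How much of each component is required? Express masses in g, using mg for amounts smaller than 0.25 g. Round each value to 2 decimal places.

Scale factor = 454 mL / 2000 mL = 0.227.
monosodium phosphate: 14 g × (454 mL / 2000 mL) = 3.18 g
sodium carbonate: 3.67 g × (454 mL / 2000 mL) = 0.83 g
mannitol: 24.2 g × (454 mL / 2000 mL) = 5.49 g

monosodium phosphate 3.18 g; sodium carbonate 0.83 g; mannitol 5.49 g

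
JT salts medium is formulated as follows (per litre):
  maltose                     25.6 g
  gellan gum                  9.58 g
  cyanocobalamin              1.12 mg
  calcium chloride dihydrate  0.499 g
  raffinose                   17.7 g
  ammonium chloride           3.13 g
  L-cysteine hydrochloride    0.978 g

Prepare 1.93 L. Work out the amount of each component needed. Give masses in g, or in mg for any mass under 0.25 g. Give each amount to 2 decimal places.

maltose 49.41 g; gellan gum 18.49 g; cyanocobalamin 2.16 mg; calcium chloride dihydrate 0.96 g; raffinose 34.16 g; ammonium chloride 6.04 g; L-cysteine hydrochloride 1.89 g

Ratio of target to recipe volume: 1930 / 1000 = 1.93.
maltose: 25.6 g × (1930 mL / 1000 mL) = 49.41 g
gellan gum: 9.58 g × (1930 mL / 1000 mL) = 18.49 g
cyanocobalamin: 1.12 mg × (1930 mL / 1000 mL) = 2.16 mg
calcium chloride dihydrate: 0.499 g × (1930 mL / 1000 mL) = 0.96 g
raffinose: 17.7 g × (1930 mL / 1000 mL) = 34.16 g
ammonium chloride: 3.13 g × (1930 mL / 1000 mL) = 6.04 g
L-cysteine hydrochloride: 0.978 g × (1930 mL / 1000 mL) = 1.89 g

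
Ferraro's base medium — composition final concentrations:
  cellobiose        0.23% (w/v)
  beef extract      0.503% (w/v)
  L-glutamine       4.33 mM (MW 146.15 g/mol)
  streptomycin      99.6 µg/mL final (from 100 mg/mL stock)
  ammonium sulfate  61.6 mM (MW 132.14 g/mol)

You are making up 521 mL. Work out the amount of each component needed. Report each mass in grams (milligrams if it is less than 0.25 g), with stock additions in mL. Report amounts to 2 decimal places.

Scale factor relative to 1 L: 0.521.
cellobiose: 0.23% w/v = 2.3 g/L → 2.3 × 0.521 L = 1.20 g
beef extract: 0.503 g per 100 mL × 521 mL ÷ 100 = 2.62 g
L-glutamine: 4.33 mmol/L × 146.15 g/mol × 0.521 L ÷ 1000 = 0.33 g
streptomycin: C1V1 = C2V2 → 99.6 µg/mL × 521 mL ÷ 100000 µg/mL = 0.52 mL
ammonium sulfate: 61.6 mmol/L × 132.14 g/mol × 0.521 L ÷ 1000 = 4.24 g

cellobiose 1.20 g; beef extract 2.62 g; L-glutamine 0.33 g; streptomycin 0.52 mL; ammonium sulfate 4.24 g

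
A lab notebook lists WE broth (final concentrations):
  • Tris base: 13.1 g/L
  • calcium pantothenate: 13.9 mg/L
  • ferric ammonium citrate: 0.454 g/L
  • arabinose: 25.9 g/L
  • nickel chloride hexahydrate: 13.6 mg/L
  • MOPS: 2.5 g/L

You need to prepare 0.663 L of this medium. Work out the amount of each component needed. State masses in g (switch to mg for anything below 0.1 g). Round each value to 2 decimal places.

Scale factor relative to 1 L: 0.663.
Tris base: 13.1 g/L × 0.663 L = 8.69 g
calcium pantothenate: 13.9 mg/L × 0.663 L = 9.22 mg
ferric ammonium citrate: 0.454 g/L × 0.663 L = 0.30 g
arabinose: 25.9 g/L × 0.663 L = 17.17 g
nickel chloride hexahydrate: 13.6 mg/L × 0.663 L = 9.02 mg
MOPS: 2.5 g/L × 0.663 L = 1.66 g

Tris base 8.69 g; calcium pantothenate 9.22 mg; ferric ammonium citrate 0.30 g; arabinose 17.17 g; nickel chloride hexahydrate 9.02 mg; MOPS 1.66 g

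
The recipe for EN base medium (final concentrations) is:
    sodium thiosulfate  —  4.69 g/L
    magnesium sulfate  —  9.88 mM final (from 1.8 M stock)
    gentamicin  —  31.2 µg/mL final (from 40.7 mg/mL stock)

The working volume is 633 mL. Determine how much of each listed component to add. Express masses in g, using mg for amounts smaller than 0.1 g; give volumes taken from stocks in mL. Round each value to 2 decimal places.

sodium thiosulfate 2.97 g; magnesium sulfate 3.47 mL; gentamicin 0.49 mL

Working volume: 633 mL = 0.633 L.
sodium thiosulfate: 4.69 g/L × 0.633 L = 2.97 g
magnesium sulfate: V = C2·V2/C1 = 9.88 mM × 633 mL ÷ 1800 mM = 3.47 mL
gentamicin: C1V1 = C2V2 → 31.2 µg/mL × 633 mL ÷ 40700 µg/mL = 0.49 mL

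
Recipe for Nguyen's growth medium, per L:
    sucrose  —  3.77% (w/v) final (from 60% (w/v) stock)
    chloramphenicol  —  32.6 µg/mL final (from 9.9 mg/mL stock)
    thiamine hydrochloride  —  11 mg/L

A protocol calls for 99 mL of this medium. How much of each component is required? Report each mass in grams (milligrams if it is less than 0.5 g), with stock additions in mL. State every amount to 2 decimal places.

Working volume: 99 mL = 0.099 L.
sucrose: C1V1 = C2V2 → 3.77% ÷ 60% × 99 mL = 6.22 mL
chloramphenicol: C1V1 = C2V2 → 32.6 µg/mL × 99 mL ÷ 9900 µg/mL = 0.33 mL
thiamine hydrochloride: 11 mg/L × 0.099 L = 1.09 mg

sucrose 6.22 mL; chloramphenicol 0.33 mL; thiamine hydrochloride 1.09 mg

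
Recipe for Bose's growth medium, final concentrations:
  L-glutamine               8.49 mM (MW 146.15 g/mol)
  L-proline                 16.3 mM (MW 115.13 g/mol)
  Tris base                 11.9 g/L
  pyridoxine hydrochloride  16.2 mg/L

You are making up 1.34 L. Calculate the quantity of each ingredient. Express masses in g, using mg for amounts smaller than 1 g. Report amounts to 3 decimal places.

Scale factor relative to 1 L: 1.34.
L-glutamine: 8.49 mmol/L × 146.15 g/mol × 1.34 L ÷ 1000 = 1.663 g
L-proline: 16.3 mmol/L × 115.13 g/mol × 1.34 L ÷ 1000 = 2.515 g
Tris base: 11.9 g/L × 1.34 L = 15.946 g
pyridoxine hydrochloride: 16.2 mg/L × 1.34 L = 21.708 mg

L-glutamine 1.663 g; L-proline 2.515 g; Tris base 15.946 g; pyridoxine hydrochloride 21.708 mg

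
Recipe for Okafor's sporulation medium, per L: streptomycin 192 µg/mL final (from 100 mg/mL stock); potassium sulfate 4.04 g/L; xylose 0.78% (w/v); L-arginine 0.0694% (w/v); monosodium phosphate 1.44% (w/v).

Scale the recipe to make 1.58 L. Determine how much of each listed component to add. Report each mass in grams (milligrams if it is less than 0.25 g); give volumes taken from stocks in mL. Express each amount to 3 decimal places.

streptomycin 3.034 mL; potassium sulfate 6.383 g; xylose 12.324 g; L-arginine 1.097 g; monosodium phosphate 22.752 g

Scale factor relative to 1 L: 1.58.
streptomycin: C1V1 = C2V2 → 192 µg/mL × 1580 mL ÷ 100000 µg/mL = 3.034 mL
potassium sulfate: 4.04 g/L × 1.58 L = 6.383 g
xylose: 0.78 g per 100 mL × 1580 mL ÷ 100 = 12.324 g
L-arginine: 0.0694% w/v = 0.694 g/L → 0.694 × 1.58 L = 1.097 g
monosodium phosphate: 1.44% w/v = 14.4 g/L → 14.4 × 1.58 L = 22.752 g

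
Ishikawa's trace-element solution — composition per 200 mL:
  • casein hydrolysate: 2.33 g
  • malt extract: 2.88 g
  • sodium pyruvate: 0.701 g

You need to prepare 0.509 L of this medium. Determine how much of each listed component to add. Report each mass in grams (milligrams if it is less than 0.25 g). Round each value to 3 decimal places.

Scale factor = 509 mL / 200 mL = 2.545.
casein hydrolysate: 2.33 g × (509 mL / 200 mL) = 5.930 g
malt extract: 2.88 g × (509 mL / 200 mL) = 7.330 g
sodium pyruvate: 0.701 g × (509 mL / 200 mL) = 1.784 g

casein hydrolysate 5.930 g; malt extract 7.330 g; sodium pyruvate 1.784 g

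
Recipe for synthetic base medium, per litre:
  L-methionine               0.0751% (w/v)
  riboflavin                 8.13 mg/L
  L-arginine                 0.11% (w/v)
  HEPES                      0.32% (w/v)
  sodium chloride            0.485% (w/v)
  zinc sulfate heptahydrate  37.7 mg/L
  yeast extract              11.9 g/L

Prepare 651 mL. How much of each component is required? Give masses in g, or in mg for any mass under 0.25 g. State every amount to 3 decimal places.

Working volume: 651 mL = 0.651 L.
L-methionine: 0.0751% w/v = 0.751 g/L → 0.751 × 0.651 L = 0.489 g
riboflavin: 8.13 mg/L × 0.651 L = 5.293 mg
L-arginine: 0.11% w/v = 1.1 g/L → 1.1 × 0.651 L = 0.716 g
HEPES: 0.32 g per 100 mL × 651 mL ÷ 100 = 2.083 g
sodium chloride: 0.485% w/v = 4.85 g/L → 4.85 × 0.651 L = 3.157 g
zinc sulfate heptahydrate: 37.7 mg/L × 0.651 L = 24.543 mg
yeast extract: 11.9 g/L × 0.651 L = 7.747 g

L-methionine 0.489 g; riboflavin 5.293 mg; L-arginine 0.716 g; HEPES 2.083 g; sodium chloride 3.157 g; zinc sulfate heptahydrate 24.543 mg; yeast extract 7.747 g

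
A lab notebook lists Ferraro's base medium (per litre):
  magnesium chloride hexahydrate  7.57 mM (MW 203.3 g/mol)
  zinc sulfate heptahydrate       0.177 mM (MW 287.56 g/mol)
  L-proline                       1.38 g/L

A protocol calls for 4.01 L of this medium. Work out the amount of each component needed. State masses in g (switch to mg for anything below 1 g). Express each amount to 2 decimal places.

Scale factor relative to 1 L: 4.01.
magnesium chloride hexahydrate: 7.57 mmol/L × 203.3 g/mol × 4.01 L ÷ 1000 = 6.17 g
zinc sulfate heptahydrate: 0.177 mmol/L × 287.56 mg/mmol × 4.01 L = 204.10 mg
L-proline: 1.38 g/L × 4.01 L = 5.53 g

magnesium chloride hexahydrate 6.17 g; zinc sulfate heptahydrate 204.10 mg; L-proline 5.53 g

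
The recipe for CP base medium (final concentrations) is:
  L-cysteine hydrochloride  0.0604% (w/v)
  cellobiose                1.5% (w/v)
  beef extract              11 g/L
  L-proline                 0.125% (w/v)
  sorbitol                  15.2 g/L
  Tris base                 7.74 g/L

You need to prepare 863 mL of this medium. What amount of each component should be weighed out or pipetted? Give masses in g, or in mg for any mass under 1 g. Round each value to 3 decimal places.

Scale factor relative to 1 L: 0.863.
L-cysteine hydrochloride: 0.0604 g per 100 mL × 863 mL ÷ 100 = 0.521252 g = 521.252 mg
cellobiose: 1.5% w/v = 15 g/L → 15 × 0.863 L = 12.945 g
beef extract: 11 g/L × 0.863 L = 9.493 g
L-proline: 0.125% w/v = 1.25 g/L → 1.25 × 0.863 L = 1.079 g
sorbitol: 15.2 g/L × 0.863 L = 13.118 g
Tris base: 7.74 g/L × 0.863 L = 6.680 g

L-cysteine hydrochloride 521.252 mg; cellobiose 12.945 g; beef extract 9.493 g; L-proline 1.079 g; sorbitol 13.118 g; Tris base 6.680 g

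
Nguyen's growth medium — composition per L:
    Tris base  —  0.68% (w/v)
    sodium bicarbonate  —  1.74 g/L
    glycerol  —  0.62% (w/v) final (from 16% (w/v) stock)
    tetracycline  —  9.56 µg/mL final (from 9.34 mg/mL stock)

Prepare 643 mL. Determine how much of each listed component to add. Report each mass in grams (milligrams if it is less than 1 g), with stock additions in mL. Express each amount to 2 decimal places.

Tris base 4.37 g; sodium bicarbonate 1.12 g; glycerol 24.92 mL; tetracycline 0.66 mL

Working volume: 643 mL = 0.643 L.
Tris base: 0.68% w/v = 6.8 g/L → 6.8 × 0.643 L = 4.37 g
sodium bicarbonate: 1.74 g/L × 0.643 L = 1.12 g
glycerol: dilute stock: 0.62% ÷ 16% × 643 mL = 24.92 mL
tetracycline: dilute stock: 9.56 µg/mL × 643 mL ÷ 9340 µg/mL = 0.66 mL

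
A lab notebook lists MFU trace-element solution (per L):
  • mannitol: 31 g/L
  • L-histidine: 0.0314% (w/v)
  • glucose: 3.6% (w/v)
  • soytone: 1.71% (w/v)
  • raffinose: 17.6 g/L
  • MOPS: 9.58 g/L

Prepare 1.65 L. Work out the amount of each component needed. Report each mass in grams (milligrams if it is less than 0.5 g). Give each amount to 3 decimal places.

Scale factor relative to 1 L: 1.65.
mannitol: 31 g/L × 1.65 L = 51.150 g
L-histidine: 0.0314 g per 100 mL × 1650 mL ÷ 100 = 0.518 g
glucose: 3.6 g per 100 mL × 1650 mL ÷ 100 = 59.400 g
soytone: 1.71 g per 100 mL × 1650 mL ÷ 100 = 28.215 g
raffinose: 17.6 g/L × 1.65 L = 29.040 g
MOPS: 9.58 g/L × 1.65 L = 15.807 g

mannitol 51.150 g; L-histidine 0.518 g; glucose 59.400 g; soytone 28.215 g; raffinose 29.040 g; MOPS 15.807 g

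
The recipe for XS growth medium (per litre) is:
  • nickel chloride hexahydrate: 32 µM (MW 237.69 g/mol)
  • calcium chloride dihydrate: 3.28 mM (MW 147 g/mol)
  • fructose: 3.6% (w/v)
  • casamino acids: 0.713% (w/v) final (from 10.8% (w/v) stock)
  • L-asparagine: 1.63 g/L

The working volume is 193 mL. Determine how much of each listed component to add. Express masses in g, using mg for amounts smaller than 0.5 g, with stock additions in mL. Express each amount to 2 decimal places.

nickel chloride hexahydrate 1.47 mg; calcium chloride dihydrate 93.06 mg; fructose 6.95 g; casamino acids 12.74 mL; L-asparagine 314.59 mg

Scale factor relative to 1 L: 0.193.
nickel chloride hexahydrate: 32 µmol/L × 237.69 g/mol × 0.193 L ÷ 1000 = 1.47 mg
calcium chloride dihydrate: 3.28 mmol/L × 147 mg/mmol × 0.193 L = 93.06 mg
fructose: 3.6 g per 100 mL × 193 mL ÷ 100 = 6.95 g
casamino acids: C1V1 = C2V2 → 0.713% ÷ 10.8% × 193 mL = 12.74 mL
L-asparagine: 1.63 g/L × 0.193 L = 0.31459 g = 314.59 mg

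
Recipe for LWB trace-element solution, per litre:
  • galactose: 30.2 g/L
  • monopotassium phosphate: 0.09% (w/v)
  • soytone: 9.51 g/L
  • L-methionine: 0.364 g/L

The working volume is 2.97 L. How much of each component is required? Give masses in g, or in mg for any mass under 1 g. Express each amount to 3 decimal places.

galactose 89.694 g; monopotassium phosphate 2.673 g; soytone 28.245 g; L-methionine 1.081 g

Scale factor relative to 1 L: 2.97.
galactose: 30.2 g/L × 2.97 L = 89.694 g
monopotassium phosphate: 0.09% w/v = 0.9 g/L → 0.9 × 2.97 L = 2.673 g
soytone: 9.51 g/L × 2.97 L = 28.245 g
L-methionine: 0.364 g/L × 2.97 L = 1.081 g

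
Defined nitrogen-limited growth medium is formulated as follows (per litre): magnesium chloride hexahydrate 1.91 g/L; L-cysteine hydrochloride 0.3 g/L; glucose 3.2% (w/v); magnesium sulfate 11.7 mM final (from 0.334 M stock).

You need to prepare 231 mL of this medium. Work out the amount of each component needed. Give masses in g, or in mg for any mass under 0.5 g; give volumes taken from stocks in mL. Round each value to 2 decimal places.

magnesium chloride hexahydrate 441.21 mg; L-cysteine hydrochloride 69.30 mg; glucose 7.39 g; magnesium sulfate 8.09 mL

Working volume: 231 mL = 0.231 L.
magnesium chloride hexahydrate: 1.91 g/L × 0.231 L = 0.44121 g = 441.21 mg
L-cysteine hydrochloride: 0.3 g/L × 0.231 L = 0.0693 g = 69.30 mg
glucose: 3.2% w/v = 32 g/L → 32 × 0.231 L = 7.39 g
magnesium sulfate: C1V1 = C2V2 → 11.7 mM × 231 mL ÷ 334 mM = 8.09 mL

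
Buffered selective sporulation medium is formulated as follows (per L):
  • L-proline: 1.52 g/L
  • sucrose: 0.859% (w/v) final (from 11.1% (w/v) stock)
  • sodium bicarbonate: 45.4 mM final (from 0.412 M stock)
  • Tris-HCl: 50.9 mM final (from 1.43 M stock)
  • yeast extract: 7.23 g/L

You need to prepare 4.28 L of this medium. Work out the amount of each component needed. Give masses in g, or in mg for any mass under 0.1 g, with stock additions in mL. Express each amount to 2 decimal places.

L-proline 6.51 g; sucrose 331.22 mL; sodium bicarbonate 471.63 mL; Tris-HCl 152.34 mL; yeast extract 30.94 g

Working volume: 4.28 L.
L-proline: 1.52 g/L × 4.28 L = 6.51 g
sucrose: C1V1 = C2V2 → 0.859% ÷ 11.1% × 4280 mL = 331.22 mL
sodium bicarbonate: C1V1 = C2V2 → 45.4 mM × 4280 mL ÷ 412 mM = 471.63 mL
Tris-HCl: V = C2·V2/C1 = 50.9 mM × 4280 mL ÷ 1430 mM = 152.34 mL
yeast extract: 7.23 g/L × 4.28 L = 30.94 g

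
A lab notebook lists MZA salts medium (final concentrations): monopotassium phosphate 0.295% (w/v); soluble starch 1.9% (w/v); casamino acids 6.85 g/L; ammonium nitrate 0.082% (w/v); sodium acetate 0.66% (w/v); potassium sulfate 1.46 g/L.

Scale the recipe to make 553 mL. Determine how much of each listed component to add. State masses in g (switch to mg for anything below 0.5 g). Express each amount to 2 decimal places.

monopotassium phosphate 1.63 g; soluble starch 10.51 g; casamino acids 3.79 g; ammonium nitrate 453.46 mg; sodium acetate 3.65 g; potassium sulfate 0.81 g

Scale factor relative to 1 L: 0.553.
monopotassium phosphate: 0.295 g per 100 mL × 553 mL ÷ 100 = 1.63 g
soluble starch: 1.9% w/v = 19 g/L → 19 × 0.553 L = 10.51 g
casamino acids: 6.85 g/L × 0.553 L = 3.79 g
ammonium nitrate: 0.082% w/v = 0.82 g/L → 0.82 × 0.553 L = 0.45346 g = 453.46 mg
sodium acetate: 0.66 g per 100 mL × 553 mL ÷ 100 = 3.65 g
potassium sulfate: 1.46 g/L × 0.553 L = 0.81 g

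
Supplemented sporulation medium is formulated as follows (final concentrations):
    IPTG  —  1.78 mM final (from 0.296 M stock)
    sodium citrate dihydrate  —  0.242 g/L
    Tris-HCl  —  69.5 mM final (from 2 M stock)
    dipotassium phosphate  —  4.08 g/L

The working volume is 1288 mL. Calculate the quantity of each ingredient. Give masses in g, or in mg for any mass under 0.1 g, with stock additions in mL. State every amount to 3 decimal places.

Working volume: 1288 mL = 1.288 L.
IPTG: V = C2·V2/C1 = 1.78 mM × 1288 mL ÷ 296 mM = 7.745 mL
sodium citrate dihydrate: 0.242 g/L × 1.288 L = 0.312 g
Tris-HCl: dilute stock: 69.5 mM × 1288 mL ÷ 2000 mM = 44.758 mL
dipotassium phosphate: 4.08 g/L × 1.288 L = 5.255 g

IPTG 7.745 mL; sodium citrate dihydrate 0.312 g; Tris-HCl 44.758 mL; dipotassium phosphate 5.255 g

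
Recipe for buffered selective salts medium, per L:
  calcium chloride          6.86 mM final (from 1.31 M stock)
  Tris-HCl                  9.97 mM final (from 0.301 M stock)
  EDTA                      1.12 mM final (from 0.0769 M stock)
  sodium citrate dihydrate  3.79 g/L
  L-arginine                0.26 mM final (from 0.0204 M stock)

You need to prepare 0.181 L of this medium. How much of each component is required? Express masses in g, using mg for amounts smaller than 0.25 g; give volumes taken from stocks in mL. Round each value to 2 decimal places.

Working volume: 0.181 L.
calcium chloride: C1V1 = C2V2 → 6.86 mM × 181 mL ÷ 1310 mM = 0.95 mL
Tris-HCl: dilute stock: 9.97 mM × 181 mL ÷ 301 mM = 6.00 mL
EDTA: C1V1 = C2V2 → 1.12 mM × 181 mL ÷ 76.9 mM = 2.64 mL
sodium citrate dihydrate: 3.79 g/L × 0.181 L = 0.69 g
L-arginine: dilute stock: 0.26 mM × 181 mL ÷ 20.4 mM = 2.31 mL

calcium chloride 0.95 mL; Tris-HCl 6.00 mL; EDTA 2.64 mL; sodium citrate dihydrate 0.69 g; L-arginine 2.31 mL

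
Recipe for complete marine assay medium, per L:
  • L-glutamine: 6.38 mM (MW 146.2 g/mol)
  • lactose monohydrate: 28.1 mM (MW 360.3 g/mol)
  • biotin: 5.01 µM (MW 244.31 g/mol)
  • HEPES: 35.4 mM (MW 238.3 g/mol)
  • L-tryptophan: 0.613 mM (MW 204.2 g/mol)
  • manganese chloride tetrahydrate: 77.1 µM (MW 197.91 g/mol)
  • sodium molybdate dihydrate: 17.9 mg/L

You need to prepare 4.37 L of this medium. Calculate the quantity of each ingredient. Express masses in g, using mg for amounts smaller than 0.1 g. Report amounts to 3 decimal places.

L-glutamine 4.076 g; lactose monohydrate 44.244 g; biotin 5.349 mg; HEPES 36.865 g; L-tryptophan 0.547 g; manganese chloride tetrahydrate 66.681 mg; sodium molybdate dihydrate 78.223 mg

Working volume: 4.37 L.
L-glutamine: 6.38 mmol/L × 146.2 g/mol × 4.37 L ÷ 1000 = 4.076 g
lactose monohydrate: 28.1 mmol/L × 360.3 g/mol × 4.37 L ÷ 1000 = 44.244 g
biotin: 5.01 µmol/L × 244.31 g/mol × 4.37 L ÷ 1000 = 5.349 mg
HEPES: 35.4 mmol/L × 238.3 g/mol × 4.37 L ÷ 1000 = 36.865 g
L-tryptophan: 0.613 mmol/L × 204.2 g/mol × 4.37 L ÷ 1000 = 0.547 g
manganese chloride tetrahydrate: 77.1 µmol/L × 197.91 g/mol × 4.37 L ÷ 1000 = 66.681 mg
sodium molybdate dihydrate: 17.9 mg/L × 4.37 L = 78.223 mg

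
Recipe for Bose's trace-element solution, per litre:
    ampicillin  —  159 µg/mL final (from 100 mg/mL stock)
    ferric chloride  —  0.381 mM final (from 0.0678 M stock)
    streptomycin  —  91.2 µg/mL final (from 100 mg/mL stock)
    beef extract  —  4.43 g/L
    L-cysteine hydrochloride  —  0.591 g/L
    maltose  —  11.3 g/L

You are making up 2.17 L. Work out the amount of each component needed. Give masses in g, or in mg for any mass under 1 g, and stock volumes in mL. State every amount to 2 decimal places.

ampicillin 3.45 mL; ferric chloride 12.19 mL; streptomycin 1.98 mL; beef extract 9.61 g; L-cysteine hydrochloride 1.28 g; maltose 24.52 g

Scale factor relative to 1 L: 2.17.
ampicillin: V = C2·V2/C1 = 159 µg/mL × 2170 mL ÷ 100000 µg/mL = 3.45 mL
ferric chloride: V = C2·V2/C1 = 0.381 mM × 2170 mL ÷ 67.8 mM = 12.19 mL
streptomycin: V = C2·V2/C1 = 91.2 µg/mL × 2170 mL ÷ 100000 µg/mL = 1.98 mL
beef extract: 4.43 g/L × 2.17 L = 9.61 g
L-cysteine hydrochloride: 0.591 g/L × 2.17 L = 1.28 g
maltose: 11.3 g/L × 2.17 L = 24.52 g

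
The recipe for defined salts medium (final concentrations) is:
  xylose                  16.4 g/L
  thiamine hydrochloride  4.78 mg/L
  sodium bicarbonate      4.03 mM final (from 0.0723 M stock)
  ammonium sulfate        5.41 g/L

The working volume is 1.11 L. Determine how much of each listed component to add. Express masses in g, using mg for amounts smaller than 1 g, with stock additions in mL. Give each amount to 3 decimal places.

Working volume: 1.11 L.
xylose: 16.4 g/L × 1.11 L = 18.204 g
thiamine hydrochloride: 4.78 mg/L × 1.11 L = 5.306 mg
sodium bicarbonate: V = C2·V2/C1 = 4.03 mM × 1110 mL ÷ 72.3 mM = 61.871 mL
ammonium sulfate: 5.41 g/L × 1.11 L = 6.005 g

xylose 18.204 g; thiamine hydrochloride 5.306 mg; sodium bicarbonate 61.871 mL; ammonium sulfate 6.005 g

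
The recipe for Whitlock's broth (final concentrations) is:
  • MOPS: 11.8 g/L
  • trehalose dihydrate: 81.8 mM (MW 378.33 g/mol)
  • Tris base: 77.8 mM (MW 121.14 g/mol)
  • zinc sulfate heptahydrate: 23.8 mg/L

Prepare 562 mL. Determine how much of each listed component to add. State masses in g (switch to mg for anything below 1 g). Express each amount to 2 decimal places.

MOPS 6.63 g; trehalose dihydrate 17.39 g; Tris base 5.30 g; zinc sulfate heptahydrate 13.38 mg

Target volume = 562 mL = 0.562 L.
MOPS: 11.8 g/L × 0.562 L = 6.63 g
trehalose dihydrate: 81.8 mmol/L × 378.33 g/mol × 0.562 L ÷ 1000 = 17.39 g
Tris base: 77.8 mmol/L × 121.14 g/mol × 0.562 L ÷ 1000 = 5.30 g
zinc sulfate heptahydrate: 23.8 mg/L × 0.562 L = 13.38 mg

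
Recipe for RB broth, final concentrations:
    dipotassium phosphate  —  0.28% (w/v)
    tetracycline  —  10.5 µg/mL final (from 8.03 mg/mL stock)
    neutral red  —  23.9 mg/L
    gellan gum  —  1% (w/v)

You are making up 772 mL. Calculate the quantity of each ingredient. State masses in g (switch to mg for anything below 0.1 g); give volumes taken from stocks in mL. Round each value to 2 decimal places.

Scale factor relative to 1 L: 0.772.
dipotassium phosphate: 0.28% w/v = 2.8 g/L → 2.8 × 0.772 L = 2.16 g
tetracycline: V = C2·V2/C1 = 10.5 µg/mL × 772 mL ÷ 8030 µg/mL = 1.01 mL
neutral red: 23.9 mg/L × 0.772 L = 18.45 mg
gellan gum: 1 g per 100 mL × 772 mL ÷ 100 = 7.72 g

dipotassium phosphate 2.16 g; tetracycline 1.01 mL; neutral red 18.45 mg; gellan gum 7.72 g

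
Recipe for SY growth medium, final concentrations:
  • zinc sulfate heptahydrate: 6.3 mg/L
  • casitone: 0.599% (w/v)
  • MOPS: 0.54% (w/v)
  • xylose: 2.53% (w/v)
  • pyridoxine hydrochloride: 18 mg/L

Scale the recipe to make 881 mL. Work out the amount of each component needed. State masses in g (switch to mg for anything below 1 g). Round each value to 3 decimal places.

zinc sulfate heptahydrate 5.550 mg; casitone 5.277 g; MOPS 4.757 g; xylose 22.289 g; pyridoxine hydrochloride 15.858 mg

Working volume: 881 mL = 0.881 L.
zinc sulfate heptahydrate: 6.3 mg/L × 0.881 L = 5.550 mg
casitone: 0.599 g per 100 mL × 881 mL ÷ 100 = 5.277 g
MOPS: 0.54% w/v = 5.4 g/L → 5.4 × 0.881 L = 4.757 g
xylose: 2.53 g per 100 mL × 881 mL ÷ 100 = 22.289 g
pyridoxine hydrochloride: 18 mg/L × 0.881 L = 15.858 mg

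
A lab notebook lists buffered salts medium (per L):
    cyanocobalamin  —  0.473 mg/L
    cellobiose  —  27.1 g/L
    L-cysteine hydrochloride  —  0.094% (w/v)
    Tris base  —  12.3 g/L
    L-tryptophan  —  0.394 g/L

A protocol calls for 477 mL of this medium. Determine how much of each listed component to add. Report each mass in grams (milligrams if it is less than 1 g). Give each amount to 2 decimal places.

cyanocobalamin 0.23 mg; cellobiose 12.93 g; L-cysteine hydrochloride 448.38 mg; Tris base 5.87 g; L-tryptophan 187.94 mg

Target volume = 477 mL = 0.477 L.
cyanocobalamin: 0.473 mg/L × 0.477 L = 0.23 mg
cellobiose: 27.1 g/L × 0.477 L = 12.93 g
L-cysteine hydrochloride: 0.094 g per 100 mL × 477 mL ÷ 100 = 0.44838 g = 448.38 mg
Tris base: 12.3 g/L × 0.477 L = 5.87 g
L-tryptophan: 0.394 g/L × 0.477 L = 0.187938 g = 187.94 mg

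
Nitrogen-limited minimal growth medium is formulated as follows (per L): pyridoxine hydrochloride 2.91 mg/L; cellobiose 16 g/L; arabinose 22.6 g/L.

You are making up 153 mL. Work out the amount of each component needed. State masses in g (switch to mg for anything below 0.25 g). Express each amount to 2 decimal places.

pyridoxine hydrochloride 0.45 mg; cellobiose 2.45 g; arabinose 3.46 g

Scale factor relative to 1 L: 0.153.
pyridoxine hydrochloride: 2.91 mg/L × 0.153 L = 0.45 mg
cellobiose: 16 g/L × 0.153 L = 2.45 g
arabinose: 22.6 g/L × 0.153 L = 3.46 g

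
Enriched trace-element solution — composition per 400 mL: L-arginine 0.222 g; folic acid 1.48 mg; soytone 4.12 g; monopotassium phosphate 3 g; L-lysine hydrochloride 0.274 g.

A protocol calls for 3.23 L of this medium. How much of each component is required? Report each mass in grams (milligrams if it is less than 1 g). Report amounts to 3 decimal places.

Ratio of target to recipe volume: 3230 / 400 = 8.075.
L-arginine: 0.222 g × (3230 mL / 400 mL) = 1.793 g
folic acid: 1.48 mg × (3230 mL / 400 mL) = 11.951 mg
soytone: 4.12 g × (3230 mL / 400 mL) = 33.269 g
monopotassium phosphate: 3 g × (3230 mL / 400 mL) = 24.225 g
L-lysine hydrochloride: 0.274 g × (3230 mL / 400 mL) = 2.213 g

L-arginine 1.793 g; folic acid 11.951 mg; soytone 33.269 g; monopotassium phosphate 24.225 g; L-lysine hydrochloride 2.213 g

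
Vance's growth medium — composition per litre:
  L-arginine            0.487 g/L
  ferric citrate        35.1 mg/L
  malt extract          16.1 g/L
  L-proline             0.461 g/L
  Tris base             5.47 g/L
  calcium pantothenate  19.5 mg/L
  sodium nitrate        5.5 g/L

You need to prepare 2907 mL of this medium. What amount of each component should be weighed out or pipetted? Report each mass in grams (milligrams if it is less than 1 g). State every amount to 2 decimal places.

Scale factor relative to 1 L: 2.907.
L-arginine: 0.487 g/L × 2.907 L = 1.42 g
ferric citrate: 35.1 mg/L × 2.907 L = 102.04 mg
malt extract: 16.1 g/L × 2.907 L = 46.80 g
L-proline: 0.461 g/L × 2.907 L = 1.34 g
Tris base: 5.47 g/L × 2.907 L = 15.90 g
calcium pantothenate: 19.5 mg/L × 2.907 L = 56.69 mg
sodium nitrate: 5.5 g/L × 2.907 L = 15.99 g

L-arginine 1.42 g; ferric citrate 102.04 mg; malt extract 46.80 g; L-proline 1.34 g; Tris base 15.90 g; calcium pantothenate 56.69 mg; sodium nitrate 15.99 g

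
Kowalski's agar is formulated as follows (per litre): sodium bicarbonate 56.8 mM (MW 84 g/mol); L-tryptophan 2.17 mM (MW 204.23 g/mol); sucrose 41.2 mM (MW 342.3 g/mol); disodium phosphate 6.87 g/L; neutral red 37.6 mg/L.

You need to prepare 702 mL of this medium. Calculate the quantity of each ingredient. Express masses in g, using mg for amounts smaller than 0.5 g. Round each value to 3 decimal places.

sodium bicarbonate 3.349 g; L-tryptophan 311.112 mg; sucrose 9.900 g; disodium phosphate 4.823 g; neutral red 26.395 mg

Target volume = 702 mL = 0.702 L.
sodium bicarbonate: 56.8 mmol/L × 84 g/mol × 0.702 L ÷ 1000 = 3.349 g
L-tryptophan: 2.17 mmol/L × 204.23 mg/mmol × 0.702 L = 311.112 mg
sucrose: 41.2 mmol/L × 342.3 g/mol × 0.702 L ÷ 1000 = 9.900 g
disodium phosphate: 6.87 g/L × 0.702 L = 4.823 g
neutral red: 37.6 mg/L × 0.702 L = 26.395 mg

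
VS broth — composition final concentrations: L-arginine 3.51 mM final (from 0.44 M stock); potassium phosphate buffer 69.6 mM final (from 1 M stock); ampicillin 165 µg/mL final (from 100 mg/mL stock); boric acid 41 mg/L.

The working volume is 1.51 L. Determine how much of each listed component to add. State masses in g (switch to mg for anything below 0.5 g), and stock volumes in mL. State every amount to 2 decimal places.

L-arginine 12.05 mL; potassium phosphate buffer 105.10 mL; ampicillin 2.49 mL; boric acid 61.91 mg

Working volume: 1.51 L.
L-arginine: V = C2·V2/C1 = 3.51 mM × 1510 mL ÷ 440 mM = 12.05 mL
potassium phosphate buffer: V = C2·V2/C1 = 69.6 mM × 1510 mL ÷ 1000 mM = 105.10 mL
ampicillin: C1V1 = C2V2 → 165 µg/mL × 1510 mL ÷ 100000 µg/mL = 2.49 mL
boric acid: 41 mg/L × 1.51 L = 61.91 mg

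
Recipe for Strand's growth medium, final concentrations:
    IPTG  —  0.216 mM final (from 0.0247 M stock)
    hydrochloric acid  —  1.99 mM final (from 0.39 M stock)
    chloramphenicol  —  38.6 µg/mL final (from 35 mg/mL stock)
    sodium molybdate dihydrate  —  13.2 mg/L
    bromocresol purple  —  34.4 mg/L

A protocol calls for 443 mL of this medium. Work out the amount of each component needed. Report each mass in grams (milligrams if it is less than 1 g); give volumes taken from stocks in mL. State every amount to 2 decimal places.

IPTG 3.87 mL; hydrochloric acid 2.26 mL; chloramphenicol 0.49 mL; sodium molybdate dihydrate 5.85 mg; bromocresol purple 15.24 mg

Scale factor relative to 1 L: 0.443.
IPTG: dilute stock: 0.216 mM × 443 mL ÷ 24.7 mM = 3.87 mL
hydrochloric acid: dilute stock: 1.99 mM × 443 mL ÷ 390 mM = 2.26 mL
chloramphenicol: V = C2·V2/C1 = 38.6 µg/mL × 443 mL ÷ 35000 µg/mL = 0.49 mL
sodium molybdate dihydrate: 13.2 mg/L × 0.443 L = 5.85 mg
bromocresol purple: 34.4 mg/L × 0.443 L = 15.24 mg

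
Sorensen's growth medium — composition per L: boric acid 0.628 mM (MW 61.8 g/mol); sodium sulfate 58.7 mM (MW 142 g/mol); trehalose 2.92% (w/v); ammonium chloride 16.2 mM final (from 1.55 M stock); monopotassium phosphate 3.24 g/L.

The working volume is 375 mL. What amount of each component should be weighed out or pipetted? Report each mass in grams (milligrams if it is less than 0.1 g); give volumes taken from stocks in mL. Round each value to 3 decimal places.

boric acid 14.554 mg; sodium sulfate 3.126 g; trehalose 10.950 g; ammonium chloride 3.919 mL; monopotassium phosphate 1.215 g

Target volume = 375 mL = 0.375 L.
boric acid: 0.628 mmol/L × 61.8 mg/mmol × 0.375 L = 14.554 mg
sodium sulfate: 58.7 mmol/L × 142 g/mol × 0.375 L ÷ 1000 = 3.126 g
trehalose: 2.92% w/v = 29.2 g/L → 29.2 × 0.375 L = 10.950 g
ammonium chloride: V = C2·V2/C1 = 16.2 mM × 375 mL ÷ 1550 mM = 3.919 mL
monopotassium phosphate: 3.24 g/L × 0.375 L = 1.215 g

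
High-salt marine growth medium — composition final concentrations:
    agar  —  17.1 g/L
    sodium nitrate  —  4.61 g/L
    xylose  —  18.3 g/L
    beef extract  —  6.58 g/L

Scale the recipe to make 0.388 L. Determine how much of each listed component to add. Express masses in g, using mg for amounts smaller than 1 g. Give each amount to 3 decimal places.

agar 6.635 g; sodium nitrate 1.789 g; xylose 7.100 g; beef extract 2.553 g

Working volume: 0.388 L.
agar: 17.1 g/L × 0.388 L = 6.635 g
sodium nitrate: 4.61 g/L × 0.388 L = 1.789 g
xylose: 18.3 g/L × 0.388 L = 7.100 g
beef extract: 6.58 g/L × 0.388 L = 2.553 g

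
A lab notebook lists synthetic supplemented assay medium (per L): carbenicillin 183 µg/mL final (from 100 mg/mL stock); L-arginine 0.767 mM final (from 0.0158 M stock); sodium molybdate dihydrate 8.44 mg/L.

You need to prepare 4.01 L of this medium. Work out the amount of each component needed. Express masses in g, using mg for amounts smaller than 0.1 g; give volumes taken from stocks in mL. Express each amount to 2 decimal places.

carbenicillin 7.34 mL; L-arginine 194.66 mL; sodium molybdate dihydrate 33.84 mg

Scale factor relative to 1 L: 4.01.
carbenicillin: dilute stock: 183 µg/mL × 4010 mL ÷ 100000 µg/mL = 7.34 mL
L-arginine: V = C2·V2/C1 = 0.767 mM × 4010 mL ÷ 15.8 mM = 194.66 mL
sodium molybdate dihydrate: 8.44 mg/L × 4.01 L = 33.84 mg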